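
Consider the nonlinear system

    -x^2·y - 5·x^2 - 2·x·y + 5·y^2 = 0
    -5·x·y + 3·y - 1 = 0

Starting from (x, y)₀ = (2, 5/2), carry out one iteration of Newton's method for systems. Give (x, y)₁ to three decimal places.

(1.179, 1.324)

At (2, 5/2): F = (-8.750, -18.500).
Jacobian J = [[-2·x·y - 10·x - 2·y, -x^2 - 2·x + 10·y], [-5·y, -5·x + 3]].
At the point, J = [[-35.000, 17.000], [-12.500, -7.000]] (det J = 457.500).
Solving J·Δ = −F gives Δ = (-0.821, -1.176).
Then the next iterate is (x, y)₁ = (1.179, 1.324).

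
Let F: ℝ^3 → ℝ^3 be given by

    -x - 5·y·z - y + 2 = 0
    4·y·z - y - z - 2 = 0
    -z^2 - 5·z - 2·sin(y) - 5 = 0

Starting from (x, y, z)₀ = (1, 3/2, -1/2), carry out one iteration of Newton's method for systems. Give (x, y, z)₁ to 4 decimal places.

At (1, 3/2, -1/2): F = (3.2500, -6.0000, -4.744990).
Jacobian J = [[-1, -5·z - 1, -5·y], [0, 4·z - 1, 4·y - 1], [0, -2·cos(y), -2·z - 5]].
At the point, J = [[-1.0000, 1.5000, -7.5000], [0.0000, -3.0000, 5.0000], [0.0000, -0.141474, -4.0000]] (det J = -12.707372).
Solving J·Δ = −F gives Δ = (5.5171, -3.7557, -1.0534).
Then the next iterate is (x, y, z)₁ = (6.5171, -2.2557, -1.5534).

(6.5171, -2.2557, -1.5534)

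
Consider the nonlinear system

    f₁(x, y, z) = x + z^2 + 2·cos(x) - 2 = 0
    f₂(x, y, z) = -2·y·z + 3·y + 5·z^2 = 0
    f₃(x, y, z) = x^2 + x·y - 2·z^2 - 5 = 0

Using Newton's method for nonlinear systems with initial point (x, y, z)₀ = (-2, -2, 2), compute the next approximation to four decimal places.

At (-2, -2, 2): F = (-0.832294, 22.0000, -5.0000).
Jacobian J = [[-2·sin(x) + 1, 0, 2·z], [0, -2·z + 3, -2·y + 10·z], [2·x + y, x, -4·z]].
At the point, J = [[2.818595, 0.0000, 4.0000], [0.0000, -1.0000, 24.0000], [-6.0000, -2.0000, -8.0000]] (det J = 133.841312).
Solving J·Δ = −F gives Δ = (1.8127, -3.6611, -1.0692).
Then the next iterate is (x, y, z)₁ = (-0.1873, -5.6611, 0.9308).

(-0.1873, -5.6611, 0.9308)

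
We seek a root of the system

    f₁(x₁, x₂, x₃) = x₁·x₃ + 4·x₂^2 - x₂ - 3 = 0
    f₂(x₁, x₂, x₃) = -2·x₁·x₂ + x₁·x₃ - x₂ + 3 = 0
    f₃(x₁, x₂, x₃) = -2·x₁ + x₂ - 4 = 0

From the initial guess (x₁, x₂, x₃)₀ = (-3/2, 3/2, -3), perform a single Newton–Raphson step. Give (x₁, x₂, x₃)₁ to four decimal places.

At (-3/2, 3/2, -3): F = (9.0000, 10.5000, 0.5000).
Jacobian J = [[x₃, 8·x₂ - 1, x₁], [-2·x₂ + x₃, -2·x₁ - 1, x₁], [-2, 1, 0]].
At the point, J = [[-3.0000, 11.0000, -1.5000], [-6.0000, 2.0000, -1.5000], [-2.0000, 1.0000, 0.0000]] (det J = 31.5000).
Solving J·Δ = −F gives Δ = (0.2857, 0.0714, 5.9524).
Then the next iterate is (x₁, x₂, x₃)₁ = (-1.2143, 1.5714, 2.9524).

(-1.2143, 1.5714, 2.9524)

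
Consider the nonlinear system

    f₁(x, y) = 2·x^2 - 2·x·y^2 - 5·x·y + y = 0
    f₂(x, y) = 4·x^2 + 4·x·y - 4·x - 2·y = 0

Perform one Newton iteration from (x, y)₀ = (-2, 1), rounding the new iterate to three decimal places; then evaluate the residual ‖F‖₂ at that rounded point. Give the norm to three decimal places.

At (-2, 1): F = (23.000, 14.000).
Jacobian J = [[4·x - 2·y^2 - 5·y, -4·x·y - 5·x + 1], [8·x + 4·y - 4, 4·x - 2]].
At the point, J = [[-15.000, 19.000], [-16.000, -10.000]] (det J = 454.000).
Solving J·Δ = −F gives Δ = (1.093, -0.348).
Then the next iterate is (x, y)₁ = (-0.907, 0.652).
Re-evaluating at (-0.907, 0.652): F = (6.02526, 3.24914), so ‖F‖₂ = 6.845.

6.845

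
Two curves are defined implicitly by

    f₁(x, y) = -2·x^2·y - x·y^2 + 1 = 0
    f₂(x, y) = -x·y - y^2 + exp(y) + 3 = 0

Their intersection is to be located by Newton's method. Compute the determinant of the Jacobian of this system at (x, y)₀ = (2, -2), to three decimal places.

J = [[-4·x·y - y^2, -2·x^2 - 2·x·y], [-y, -x - 2·y + exp(y)]].
At the point, J = [[12.000, 0.000], [2.000, 2.13534]].
det J = 25.624.

25.624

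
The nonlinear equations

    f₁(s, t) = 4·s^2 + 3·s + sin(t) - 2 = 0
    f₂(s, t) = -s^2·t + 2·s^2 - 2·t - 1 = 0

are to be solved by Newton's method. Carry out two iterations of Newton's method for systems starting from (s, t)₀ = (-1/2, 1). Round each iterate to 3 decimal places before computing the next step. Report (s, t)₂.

At (-1/2, 1): F = (-1.65853, -2.750).
Jacobian J = [[8·s + 3, cos(t)], [-2·s·t + 4·s, -s^2 - 2]].
At the point, J = [[-1.000, 0.54030], [-1.000, -2.250]] (det J = 2.79030).
Solving J·Δ = −F gives Δ = (-1.870, -0.391).
Then the next iterate is (s, t)₁ = (-2.370, 0.609).
Round to (-2.370, 0.609) and repeat: F = (13.92965, 5.59511), J = [[-15.960, 0.82022], [-6.59334, -7.61690]].
Δ = (0.872, -0.020), so (s, t)₂ = (-1.498, 0.589).

(-1.498, 0.589)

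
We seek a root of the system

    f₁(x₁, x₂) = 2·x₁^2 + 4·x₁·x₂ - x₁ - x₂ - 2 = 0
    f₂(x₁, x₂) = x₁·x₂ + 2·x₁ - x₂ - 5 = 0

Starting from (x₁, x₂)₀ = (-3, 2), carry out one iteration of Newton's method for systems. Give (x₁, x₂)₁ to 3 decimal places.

At (-3, 2): F = (-7.000, -19.000).
Jacobian J = [[4·x₁ + 4·x₂ - 1, 4·x₁ - 1], [x₂ + 2, x₁ - 1]].
At the point, J = [[-5.000, -13.000], [4.000, -4.000]] (det J = 72.000).
Solving J·Δ = −F gives Δ = (3.042, -1.708).
Then the next iterate is (x₁, x₂)₁ = (0.042, 0.292).

(0.042, 0.292)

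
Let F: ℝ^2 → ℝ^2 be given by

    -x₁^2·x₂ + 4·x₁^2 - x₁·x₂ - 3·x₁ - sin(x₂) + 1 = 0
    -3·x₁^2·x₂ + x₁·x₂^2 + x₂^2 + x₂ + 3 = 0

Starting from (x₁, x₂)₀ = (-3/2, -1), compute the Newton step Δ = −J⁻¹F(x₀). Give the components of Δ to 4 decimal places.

(0.9341, 0.1635)

At (-3/2, -1): F = (16.091471, 8.2500).
Jacobian J = [[-2·x₁·x₂ + 8·x₁ - x₂ - 3, -x₁^2 - x₁ - cos(x₂)], [-6·x₁·x₂ + x₂^2, -3·x₁^2 + 2·x₁·x₂ + 2·x₂ + 1]].
At the point, J = [[-17.0000, -1.290302], [-8.0000, -4.7500]] (det J = 70.427582).
Solving J·Δ = −F gives Δ = (0.9341, 0.1635).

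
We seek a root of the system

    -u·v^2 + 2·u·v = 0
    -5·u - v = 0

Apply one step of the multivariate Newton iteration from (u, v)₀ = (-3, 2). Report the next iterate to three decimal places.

(-0.400, 2.000)

At (-3, 2): F = (0.000, 13.000).
Jacobian J = [[-v^2 + 2·v, -2·u·v + 2·u], [-5, -1]].
At the point, J = [[0.000, 6.000], [-5.000, -1.000]] (det J = 30.000).
Solving J·Δ = −F gives Δ = (2.600, 0.000).
Then the next iterate is (u, v)₁ = (-0.400, 2.000).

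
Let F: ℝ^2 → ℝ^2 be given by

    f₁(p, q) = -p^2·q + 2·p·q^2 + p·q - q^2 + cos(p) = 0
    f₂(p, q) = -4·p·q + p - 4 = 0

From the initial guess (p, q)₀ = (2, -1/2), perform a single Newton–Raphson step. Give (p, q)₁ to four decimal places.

At (2, -1/2): F = (1.333853, 2.0000).
Jacobian J = [[-2·p·q + 2·q^2 + q - sin(p), -p^2 + 4·p·q + p - 2·q], [-4·q + 1, -4·p]].
At the point, J = [[1.090703, -5.0000], [3.0000, -8.0000]] (det J = 6.274379).
Solving J·Δ = −F gives Δ = (0.1069, 0.2901).
Then the next iterate is (p, q)₁ = (2.1069, -0.2099).

(2.1069, -0.2099)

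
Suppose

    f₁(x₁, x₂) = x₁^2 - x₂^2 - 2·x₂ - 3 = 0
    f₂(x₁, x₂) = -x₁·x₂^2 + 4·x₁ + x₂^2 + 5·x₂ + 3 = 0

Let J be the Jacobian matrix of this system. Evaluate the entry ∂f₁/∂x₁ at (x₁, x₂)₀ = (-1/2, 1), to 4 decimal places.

∂f₁/∂x₁ = 2·x₁.
At (-1/2, 1) this is -1.0000.

-1.0000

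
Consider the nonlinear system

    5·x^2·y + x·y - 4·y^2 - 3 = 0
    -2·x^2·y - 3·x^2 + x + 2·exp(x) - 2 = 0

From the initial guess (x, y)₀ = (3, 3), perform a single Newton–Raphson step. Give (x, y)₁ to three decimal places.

(2.316, 1.275)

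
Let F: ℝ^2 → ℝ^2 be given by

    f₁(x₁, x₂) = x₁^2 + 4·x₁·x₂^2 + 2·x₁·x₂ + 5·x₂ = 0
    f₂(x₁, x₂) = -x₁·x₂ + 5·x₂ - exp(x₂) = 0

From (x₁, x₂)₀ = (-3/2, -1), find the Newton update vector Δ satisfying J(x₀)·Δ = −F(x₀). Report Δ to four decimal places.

(3.0246, 0.6268)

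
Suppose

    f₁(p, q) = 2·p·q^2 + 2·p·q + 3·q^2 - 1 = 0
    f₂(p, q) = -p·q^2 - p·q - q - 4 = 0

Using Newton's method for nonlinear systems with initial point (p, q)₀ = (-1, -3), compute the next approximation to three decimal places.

At (-1, -3): F = (14.000, 5.000).
Jacobian J = [[2·q^2 + 2·q, 4·p·q + 2·p + 6·q], [-q^2 - q, -2·p·q - p - 1]].
At the point, J = [[12.000, -8.000], [-6.000, -6.000]] (det J = -120.000).
Solving J·Δ = −F gives Δ = (-0.367, 1.200).
Then the next iterate is (p, q)₁ = (-1.367, -1.800).

(-1.367, -1.800)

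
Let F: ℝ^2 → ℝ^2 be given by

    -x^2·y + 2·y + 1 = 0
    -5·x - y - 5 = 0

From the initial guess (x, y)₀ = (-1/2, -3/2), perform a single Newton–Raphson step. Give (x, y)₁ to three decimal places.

At (-1/2, -3/2): F = (-1.625, -1.000).
Jacobian J = [[-2·x·y, -x^2 + 2], [-5, -1]].
At the point, J = [[-1.500, 1.750], [-5.000, -1.000]] (det J = 10.250).
Solving J·Δ = −F gives Δ = (-0.329, 0.646).
Then the next iterate is (x, y)₁ = (-0.829, -0.854).

(-0.829, -0.854)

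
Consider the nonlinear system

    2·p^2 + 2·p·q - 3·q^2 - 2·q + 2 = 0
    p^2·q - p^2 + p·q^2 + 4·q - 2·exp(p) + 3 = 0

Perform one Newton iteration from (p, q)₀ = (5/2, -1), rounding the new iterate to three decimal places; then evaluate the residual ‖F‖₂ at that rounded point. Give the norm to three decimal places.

12.362

At (5/2, -1): F = (8.500, -35.36499).
Jacobian J = [[4·p + 2·q, 2·p - 6·q - 2], [2·p·q - 2·p + q^2 - 2·exp(p), p^2 + 2·p·q + 4]].
At the point, J = [[8.000, 9.000], [-33.36499, 5.250]] (det J = 342.28489).
Solving J·Δ = −F gives Δ = (-1.060, -0.002).
Then the next iterate is (p, q)₁ = (1.440, -1.002).
Re-evaluating at (1.440, -1.002): F = (2.25343, -12.15497), so ‖F‖₂ = 12.362.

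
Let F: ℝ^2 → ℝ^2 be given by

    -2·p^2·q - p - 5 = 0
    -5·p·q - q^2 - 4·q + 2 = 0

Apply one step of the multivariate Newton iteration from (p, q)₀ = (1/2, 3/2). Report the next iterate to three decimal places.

(-1.088, 1.701)

At (1/2, 3/2): F = (-6.250, -10.000).
Jacobian J = [[-4·p·q - 1, -2·p^2], [-5·q, -5·p - 2·q - 4]].
At the point, J = [[-4.000, -0.500], [-7.500, -9.500]] (det J = 34.250).
Solving J·Δ = −F gives Δ = (-1.588, 0.201).
Then the next iterate is (p, q)₁ = (-1.088, 1.701).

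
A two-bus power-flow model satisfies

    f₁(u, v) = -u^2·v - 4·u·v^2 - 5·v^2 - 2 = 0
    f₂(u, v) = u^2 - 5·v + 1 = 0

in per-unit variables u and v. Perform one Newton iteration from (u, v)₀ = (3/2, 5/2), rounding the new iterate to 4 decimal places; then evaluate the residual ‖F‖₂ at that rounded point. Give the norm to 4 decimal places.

16.1430

At (3/2, 5/2): F = (-76.3750, -9.2500).
Jacobian J = [[-2·u·v - 4·v^2, -u^2 - 8·u·v - 10·v], [2·u, -5]].
At the point, J = [[-32.5000, -57.2500], [3.0000, -5.0000]] (det J = 334.2500).
Solving J·Δ = −F gives Δ = (0.4418, -1.5849).
Then the next iterate is (u, v)₁ = (1.9418, 0.9151).
Re-evaluating at (1.9418, 0.9151): F = (-16.141820, 0.195087), so ‖F‖₂ = 16.1430.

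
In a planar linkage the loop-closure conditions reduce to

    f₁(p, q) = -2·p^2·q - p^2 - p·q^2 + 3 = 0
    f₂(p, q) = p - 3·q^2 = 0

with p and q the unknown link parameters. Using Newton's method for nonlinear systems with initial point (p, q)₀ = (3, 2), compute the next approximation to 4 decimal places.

At (3, 2): F = (-54.0000, -9.0000).
Jacobian J = [[-4·p·q - 2·p - q^2, -2·p^2 - 2·p·q], [1, -6·q]].
At the point, J = [[-34.0000, -30.0000], [1.0000, -12.0000]] (det J = 438.0000).
Solving J·Δ = −F gives Δ = (-0.8630, -0.8219).
Then the next iterate is (p, q)₁ = (2.1370, 1.1781).

(2.1370, 1.1781)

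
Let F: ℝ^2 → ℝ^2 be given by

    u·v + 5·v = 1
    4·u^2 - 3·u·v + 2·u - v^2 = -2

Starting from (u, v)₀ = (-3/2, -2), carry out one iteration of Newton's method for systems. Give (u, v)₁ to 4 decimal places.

At (-3/2, -2): F = (-8.0000, -5.0000).
Jacobian J = [[v, u + 5], [8·u - 3·v + 2, -3·u - 2·v]].
At the point, J = [[-2.0000, 3.5000], [-4.0000, 8.5000]] (det J = -3.0000).
Solving J·Δ = −F gives Δ = (-16.8333, -7.3333).
Then the next iterate is (u, v)₁ = (-18.3333, -9.3333).

(-18.3333, -9.3333)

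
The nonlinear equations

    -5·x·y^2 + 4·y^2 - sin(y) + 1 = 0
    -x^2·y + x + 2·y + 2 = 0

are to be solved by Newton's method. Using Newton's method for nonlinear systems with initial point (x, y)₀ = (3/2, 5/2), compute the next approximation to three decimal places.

(2.030, 0.222)

At (3/2, 5/2): F = (-21.47347, 2.875).
Jacobian J = [[-5·y^2, -10·x·y + 8·y - cos(y)], [-2·x·y + 1, -x^2 + 2]].
At the point, J = [[-31.250, -16.69886], [-6.500, -0.250]] (det J = -100.73007).
Solving J·Δ = −F gives Δ = (0.530, -2.278).
Then the next iterate is (x, y)₁ = (2.030, 0.222).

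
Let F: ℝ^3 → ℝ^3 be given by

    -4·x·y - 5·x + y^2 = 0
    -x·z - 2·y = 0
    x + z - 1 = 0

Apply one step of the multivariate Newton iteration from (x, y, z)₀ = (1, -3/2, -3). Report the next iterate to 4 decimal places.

(0.4423, -1.1154, 0.5577)

At (1, -3/2, -3): F = (3.2500, 6.0000, -3.0000).
Jacobian J = [[-4·y - 5, -4·x + 2·y, 0], [-z, -2, -x], [1, 0, 1]].
At the point, J = [[1.0000, -7.0000, 0.0000], [3.0000, -2.0000, -1.0000], [1.0000, 0.0000, 1.0000]] (det J = 26.0000).
Solving J·Δ = −F gives Δ = (-0.5577, 0.3846, 3.5577).
Then the next iterate is (x, y, z)₁ = (0.4423, -1.1154, 0.5577).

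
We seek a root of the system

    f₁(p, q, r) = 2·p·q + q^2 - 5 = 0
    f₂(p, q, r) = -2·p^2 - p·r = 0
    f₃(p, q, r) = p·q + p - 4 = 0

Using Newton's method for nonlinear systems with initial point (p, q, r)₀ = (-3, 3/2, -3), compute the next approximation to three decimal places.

(-2.500, -1.917, 3.500)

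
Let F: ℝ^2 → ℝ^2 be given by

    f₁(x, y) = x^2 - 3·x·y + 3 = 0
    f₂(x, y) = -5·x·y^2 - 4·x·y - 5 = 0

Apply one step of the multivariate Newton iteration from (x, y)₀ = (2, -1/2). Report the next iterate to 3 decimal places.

(2.065, 1.226)

At (2, -1/2): F = (10.000, -3.500).
Jacobian J = [[2·x - 3·y, -3·x], [-5·y^2 - 4·y, -10·x·y - 4·x]].
At the point, J = [[5.500, -6.000], [0.750, 2.000]] (det J = 15.500).
Solving J·Δ = −F gives Δ = (0.065, 1.726).
Then the next iterate is (x, y)₁ = (2.065, 1.226).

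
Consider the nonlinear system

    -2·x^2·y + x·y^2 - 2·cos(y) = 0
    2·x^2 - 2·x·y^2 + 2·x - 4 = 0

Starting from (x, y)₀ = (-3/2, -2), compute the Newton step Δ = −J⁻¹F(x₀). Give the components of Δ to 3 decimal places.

(0.466, 0.326)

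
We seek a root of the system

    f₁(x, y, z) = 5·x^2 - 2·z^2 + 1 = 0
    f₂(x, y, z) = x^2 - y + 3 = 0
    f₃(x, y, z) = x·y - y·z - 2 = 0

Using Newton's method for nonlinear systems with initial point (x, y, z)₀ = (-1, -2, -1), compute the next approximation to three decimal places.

At (-1, -2, -1): F = (4.000, 6.000, -2.000).
Jacobian J = [[10·x, 0, -4·z], [2·x, -1, 0], [y, x - z, -y]].
At the point, J = [[-10.000, 0.000, 4.000], [-2.000, -1.000, 0.000], [-2.000, 0.000, 2.000]] (det J = 12.000).
Solving J·Δ = −F gives Δ = (1.333, 3.333, 2.333).
Then the next iterate is (x, y, z)₁ = (0.333, 1.333, 1.333).

(0.333, 1.333, 1.333)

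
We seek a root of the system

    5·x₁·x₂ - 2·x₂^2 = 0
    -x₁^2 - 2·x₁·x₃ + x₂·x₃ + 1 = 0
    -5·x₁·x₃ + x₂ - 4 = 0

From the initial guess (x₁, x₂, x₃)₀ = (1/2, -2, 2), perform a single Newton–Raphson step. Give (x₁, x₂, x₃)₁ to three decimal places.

(-0.652, -1.859, 2.264)

At (1/2, -2, 2): F = (-13.000, -5.250, -11.000).
Jacobian J = [[5·x₂, 5·x₁ - 4·x₂, 0], [-2·x₁ - 2·x₃, x₃, -2·x₁ + x₂], [-5·x₃, 1, -5·x₁]].
At the point, J = [[-10.000, 10.500, 0.000], [-5.000, 2.000, -3.000], [-10.000, 1.000, -2.500]] (det J = 203.750).
Solving J·Δ = −F gives Δ = (-1.152, 0.141, 0.264).
Then the next iterate is (x₁, x₂, x₃)₁ = (-0.652, -1.859, 2.264).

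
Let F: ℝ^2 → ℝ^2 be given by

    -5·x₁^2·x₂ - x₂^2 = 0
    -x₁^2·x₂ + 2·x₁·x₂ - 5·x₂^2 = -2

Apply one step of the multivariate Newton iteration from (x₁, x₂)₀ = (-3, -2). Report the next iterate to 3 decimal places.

(-2.036, -1.314)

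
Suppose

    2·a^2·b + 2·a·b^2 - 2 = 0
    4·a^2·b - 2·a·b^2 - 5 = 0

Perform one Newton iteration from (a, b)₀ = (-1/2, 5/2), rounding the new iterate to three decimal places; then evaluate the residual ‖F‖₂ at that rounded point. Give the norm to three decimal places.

4.544

At (-1/2, 5/2): F = (-7.000, 3.750).
Jacobian J = [[4·a·b + 2·b^2, 2·a^2 + 4·a·b], [8·a·b - 2·b^2, 4·a^2 - 4·a·b]].
At the point, J = [[7.500, -4.500], [-22.500, 6.000]] (det J = -56.250).
Solving J·Δ = −F gives Δ = (-0.447, -2.300).
Then the next iterate is (a, b)₁ = (-0.947, 0.200).
Re-evaluating at (-0.947, 0.200): F = (-1.71704, -4.20679), so ‖F‖₂ = 4.544.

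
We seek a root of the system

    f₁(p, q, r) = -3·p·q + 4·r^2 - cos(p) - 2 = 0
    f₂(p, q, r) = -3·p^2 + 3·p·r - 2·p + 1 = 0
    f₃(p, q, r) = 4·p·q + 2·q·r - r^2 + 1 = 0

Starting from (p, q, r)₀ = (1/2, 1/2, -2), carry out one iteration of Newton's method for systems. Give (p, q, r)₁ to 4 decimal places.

At (1/2, 1/2, -2): F = (12.372417, -3.7500, -4.0000).
Jacobian J = [[-3·q + sin(p), -3·p, 8·r], [-6·p + 3·r - 2, 0, 3·p], [4·q, 4·p + 2·r, 2·q - 2·r]].
At the point, J = [[-1.020574, -1.5000, -16.0000], [-11.0000, 0.0000, 1.5000], [2.0000, -2.0000, 5.0000]] (det J = -442.061723).
Solving J·Δ = −F gives Δ = (-0.2308, -0.2113, 0.8078).
Then the next iterate is (p, q, r)₁ = (0.2692, 0.2887, -1.1922).

(0.2692, 0.2887, -1.1922)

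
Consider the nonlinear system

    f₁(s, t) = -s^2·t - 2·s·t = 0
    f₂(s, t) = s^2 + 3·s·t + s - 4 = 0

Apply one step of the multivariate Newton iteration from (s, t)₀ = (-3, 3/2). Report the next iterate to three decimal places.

At (-3, 3/2): F = (-4.500, -11.500).
Jacobian J = [[-2·s·t - 2·t, -s^2 - 2·s], [2·s + 3·t + 1, 3·s]].
At the point, J = [[6.000, -3.000], [-0.500, -9.000]] (det J = -55.500).
Solving J·Δ = −F gives Δ = (0.108, -1.284).
Then the next iterate is (s, t)₁ = (-2.892, 0.216).

(-2.892, 0.216)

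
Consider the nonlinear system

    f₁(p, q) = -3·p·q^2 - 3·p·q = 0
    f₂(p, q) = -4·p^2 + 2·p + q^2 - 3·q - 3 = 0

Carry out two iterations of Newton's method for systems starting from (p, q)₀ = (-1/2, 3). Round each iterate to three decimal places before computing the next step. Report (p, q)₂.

(-0.025, 3.818)

At (-1/2, 3): F = (18.000, -5.000).
Jacobian J = [[-3·q^2 - 3·q, -6·p·q - 3·p], [-8·p + 2, 2·q - 3]].
At the point, J = [[-36.000, 10.500], [6.000, 3.000]] (det J = -171.000).
Solving J·Δ = −F gives Δ = (0.623, 0.421).
Then the next iterate is (p, q)₁ = (0.123, 3.421).
Round to (0.123, 3.421) and repeat: F = (-5.58084, -1.37428), J = [[-45.37272, -2.89370], [1.016, 3.842]].
Δ = (-0.148, 0.397), so (p, q)₂ = (-0.025, 3.818).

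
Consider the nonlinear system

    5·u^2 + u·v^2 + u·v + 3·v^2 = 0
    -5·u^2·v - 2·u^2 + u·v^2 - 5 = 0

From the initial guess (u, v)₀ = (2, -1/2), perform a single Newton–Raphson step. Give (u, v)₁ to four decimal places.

At (2, -1/2): F = (20.2500, -2.5000).
Jacobian J = [[10·u + v^2 + v, 2·u·v + u + 6·v], [-10·u·v - 4·u + v^2, -5·u^2 + 2·u·v]].
At the point, J = [[19.7500, -3.0000], [2.2500, -22.0000]] (det J = -427.7500).
Solving J·Δ = −F gives Δ = (-1.0590, -0.2219).
Then the next iterate is (u, v)₁ = (0.9410, -0.7219).

(0.9410, -0.7219)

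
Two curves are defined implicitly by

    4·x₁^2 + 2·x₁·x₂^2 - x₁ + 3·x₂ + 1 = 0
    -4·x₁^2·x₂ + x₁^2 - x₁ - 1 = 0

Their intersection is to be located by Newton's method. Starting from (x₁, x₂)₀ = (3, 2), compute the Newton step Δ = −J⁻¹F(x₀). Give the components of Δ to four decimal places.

At (3, 2): F = (64.0000, -67.0000).
Jacobian J = [[8·x₁ + 2·x₂^2 - 1, 4·x₁·x₂ + 3], [-8·x₁·x₂ + 2·x₁ - 1, -4·x₁^2]].
At the point, J = [[31.0000, 27.0000], [-43.0000, -36.0000]] (det J = 45.0000).
Solving J·Δ = −F gives Δ = (11.0000, -15.0000).

(11.0000, -15.0000)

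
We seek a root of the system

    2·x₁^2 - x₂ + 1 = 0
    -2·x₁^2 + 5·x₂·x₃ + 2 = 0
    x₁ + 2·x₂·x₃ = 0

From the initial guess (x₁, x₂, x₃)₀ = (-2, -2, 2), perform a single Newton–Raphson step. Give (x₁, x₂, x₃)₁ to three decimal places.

At (-2, -2, 2): F = (11.000, -26.000, -10.000).
Jacobian J = [[4·x₁, -1, 0], [-4·x₁, 5·x₃, 5·x₂], [1, 2·x₃, 2·x₂]].
At the point, J = [[-8.000, -1.000, 0.000], [8.000, 10.000, -10.000], [1.000, 4.000, -4.000]] (det J = -22.000).
Solving J·Δ = −F gives Δ = (0.182, 9.545, 7.091).
Then the next iterate is (x₁, x₂, x₃)₁ = (-1.818, 7.545, 9.091).

(-1.818, 7.545, 9.091)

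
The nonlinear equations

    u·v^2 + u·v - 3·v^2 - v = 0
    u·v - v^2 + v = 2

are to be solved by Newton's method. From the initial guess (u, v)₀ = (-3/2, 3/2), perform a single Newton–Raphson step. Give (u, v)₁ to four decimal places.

At (-3/2, 3/2): F = (-13.8750, -5.0000).
Jacobian J = [[v^2 + v, 2·u·v + u - 6·v - 1], [v, u - 2·v + 1]].
At the point, J = [[3.7500, -16.0000], [1.5000, -3.5000]] (det J = 10.8750).
Solving J·Δ = −F gives Δ = (2.8908, -0.1897).
Then the next iterate is (u, v)₁ = (1.3908, 1.3103).

(1.3908, 1.3103)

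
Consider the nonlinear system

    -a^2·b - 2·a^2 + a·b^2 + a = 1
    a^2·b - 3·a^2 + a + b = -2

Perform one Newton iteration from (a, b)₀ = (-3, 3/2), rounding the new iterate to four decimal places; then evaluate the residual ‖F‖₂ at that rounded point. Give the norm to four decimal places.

At (-3, 3/2): F = (-42.2500, -13.0000).
Jacobian J = [[-2·a·b - 4·a + b^2 + 1, -a^2 + 2·a·b], [2·a·b - 6·a + 1, a^2 + 1]].
At the point, J = [[24.2500, -18.0000], [10.0000, 10.0000]] (det J = 422.5000).
Solving J·Δ = −F gives Δ = (1.5538, -0.2538).
Then the next iterate is (a, b)₁ = (-1.4462, 1.2462).
Re-evaluating at (-1.4462, 1.2462): F = (-11.481579, -1.868063), so ‖F‖₂ = 11.6326.

11.6326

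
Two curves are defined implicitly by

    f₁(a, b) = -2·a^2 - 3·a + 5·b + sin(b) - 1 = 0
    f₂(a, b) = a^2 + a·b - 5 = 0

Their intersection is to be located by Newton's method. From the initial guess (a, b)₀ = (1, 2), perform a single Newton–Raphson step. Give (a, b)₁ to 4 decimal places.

At (1, 2): F = (4.909297, -2.0000).
Jacobian J = [[-4·a - 3, cos(b) + 5], [2·a + b, a]].
At the point, J = [[-7.0000, 4.583853], [4.0000, 1.0000]] (det J = -25.335413).
Solving J·Δ = −F gives Δ = (0.5556, -0.2225).
Then the next iterate is (a, b)₁ = (1.5556, 1.7775).

(1.5556, 1.7775)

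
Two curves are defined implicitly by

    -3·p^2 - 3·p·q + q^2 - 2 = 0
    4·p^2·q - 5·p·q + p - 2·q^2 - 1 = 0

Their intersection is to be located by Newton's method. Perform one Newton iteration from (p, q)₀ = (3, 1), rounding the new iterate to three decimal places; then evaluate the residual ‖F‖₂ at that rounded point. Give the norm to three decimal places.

15.475

At (3, 1): F = (-37.000, 21.000).
Jacobian J = [[-6·p - 3·q, -3·p + 2·q], [8·p·q - 5·q + 1, 4·p^2 - 5·p - 4·q]].
At the point, J = [[-21.000, -7.000], [20.000, 17.000]] (det J = -217.000).
Solving J·Δ = −F gives Δ = (-2.221, 1.378).
Then the next iterate is (p, q)₁ = (0.779, 2.378).
Re-evaluating at (0.779, 2.378): F = (-3.72303, -15.02081), so ‖F‖₂ = 15.475.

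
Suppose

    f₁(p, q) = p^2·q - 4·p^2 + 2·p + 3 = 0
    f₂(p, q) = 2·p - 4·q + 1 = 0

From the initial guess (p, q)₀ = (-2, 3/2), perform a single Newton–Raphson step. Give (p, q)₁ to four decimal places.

(-0.5714, -0.0357)

At (-2, 3/2): F = (-11.0000, -9.0000).
Jacobian J = [[2·p·q - 8·p + 2, p^2], [2, -4]].
At the point, J = [[12.0000, 4.0000], [2.0000, -4.0000]] (det J = -56.0000).
Solving J·Δ = −F gives Δ = (1.4286, -1.5357).
Then the next iterate is (p, q)₁ = (-0.5714, -0.0357).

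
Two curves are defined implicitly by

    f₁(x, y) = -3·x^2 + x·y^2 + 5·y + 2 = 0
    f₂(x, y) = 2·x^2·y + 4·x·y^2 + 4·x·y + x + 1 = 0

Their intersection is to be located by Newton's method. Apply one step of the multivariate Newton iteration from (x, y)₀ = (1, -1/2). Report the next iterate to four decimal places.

At (1, -1/2): F = (-3.2500, 0.0000).
Jacobian J = [[-6·x + y^2, 2·x·y + 5], [4·x·y + 4·y^2 + 4·y + 1, 2·x^2 + 8·x·y + 4·x]].
At the point, J = [[-5.7500, 4.0000], [-2.0000, 2.0000]] (det J = -3.5000).
Solving J·Δ = −F gives Δ = (-1.8571, -1.8571).
Then the next iterate is (x, y)₁ = (-0.8571, -2.3571).

(-0.8571, -2.3571)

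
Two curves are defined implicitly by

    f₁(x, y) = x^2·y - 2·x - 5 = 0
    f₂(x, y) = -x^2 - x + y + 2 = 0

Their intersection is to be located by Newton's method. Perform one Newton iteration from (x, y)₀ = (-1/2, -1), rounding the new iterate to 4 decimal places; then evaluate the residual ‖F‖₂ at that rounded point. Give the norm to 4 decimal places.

56.5135

At (-1/2, -1): F = (-4.2500, 1.2500).
Jacobian J = [[2·x·y - 2, x^2], [-2·x - 1, 1]].
At the point, J = [[-1.0000, 0.2500], [0.0000, 1.0000]] (det J = -1.0000).
Solving J·Δ = −F gives Δ = (-4.5625, -1.2500).
Then the next iterate is (x, y)₁ = (-5.0625, -2.2500).
Re-evaluating at (-5.0625, -2.2500): F = (-52.540039, -20.816406), so ‖F‖₂ = 56.5135.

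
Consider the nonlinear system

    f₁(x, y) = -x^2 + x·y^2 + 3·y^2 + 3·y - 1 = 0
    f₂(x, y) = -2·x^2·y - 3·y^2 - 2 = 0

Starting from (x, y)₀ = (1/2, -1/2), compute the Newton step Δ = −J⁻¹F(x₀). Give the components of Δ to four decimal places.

(-4.3182, 2.7273)

At (1/2, -1/2): F = (-1.8750, -2.5000).
Jacobian J = [[-2·x + y^2, 2·x·y + 6·y + 3], [-4·x·y, -2·x^2 - 6·y]].
At the point, J = [[-0.7500, -0.5000], [1.0000, 2.5000]] (det J = -1.3750).
Solving J·Δ = −F gives Δ = (-4.3182, 2.7273).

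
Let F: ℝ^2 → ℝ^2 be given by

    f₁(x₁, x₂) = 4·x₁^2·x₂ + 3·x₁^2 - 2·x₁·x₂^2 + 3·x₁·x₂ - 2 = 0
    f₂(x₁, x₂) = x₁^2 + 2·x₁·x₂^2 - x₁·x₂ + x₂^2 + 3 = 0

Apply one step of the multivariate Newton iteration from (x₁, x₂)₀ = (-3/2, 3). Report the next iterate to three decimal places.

(-0.525, 3.328)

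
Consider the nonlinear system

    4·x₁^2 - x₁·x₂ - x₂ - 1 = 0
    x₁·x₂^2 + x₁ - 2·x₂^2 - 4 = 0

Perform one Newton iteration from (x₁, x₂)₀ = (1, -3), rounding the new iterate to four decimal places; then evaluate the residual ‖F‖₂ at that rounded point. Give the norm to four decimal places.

3.8442

At (1, -3): F = (9.0000, -12.0000).
Jacobian J = [[8·x₁ - x₂, -x₁ - 1], [x₂^2 + 1, 2·x₁·x₂ - 4·x₂]].
At the point, J = [[11.0000, -2.0000], [10.0000, 6.0000]] (det J = 86.0000).
Solving J·Δ = −F gives Δ = (-0.3488, 2.5814).
Then the next iterate is (x₁, x₂)₁ = (0.6512, -0.4186).
Re-evaluating at (0.6512, -0.4186): F = (1.387438, -3.585145), so ‖F‖₂ = 3.8442.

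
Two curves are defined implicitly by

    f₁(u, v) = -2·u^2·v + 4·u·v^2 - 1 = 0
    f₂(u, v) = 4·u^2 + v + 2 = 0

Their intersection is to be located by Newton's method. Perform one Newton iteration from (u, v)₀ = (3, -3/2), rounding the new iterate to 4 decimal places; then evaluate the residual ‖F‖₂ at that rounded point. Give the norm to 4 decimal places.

17.0357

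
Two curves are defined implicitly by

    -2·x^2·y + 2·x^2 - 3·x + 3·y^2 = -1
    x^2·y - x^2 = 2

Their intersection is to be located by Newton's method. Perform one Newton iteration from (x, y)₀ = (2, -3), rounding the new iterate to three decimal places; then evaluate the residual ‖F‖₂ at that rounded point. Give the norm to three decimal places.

16.656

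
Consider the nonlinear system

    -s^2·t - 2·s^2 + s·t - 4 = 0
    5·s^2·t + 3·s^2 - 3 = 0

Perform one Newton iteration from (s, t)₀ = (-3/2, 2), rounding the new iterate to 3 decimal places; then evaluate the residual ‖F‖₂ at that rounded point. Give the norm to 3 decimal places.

4261.996

At (-3/2, 2): F = (-16.000, 26.250).
Jacobian J = [[-2·s·t - 4·s + t, -s^2 + s], [10·s·t + 6·s, 5·s^2]].
At the point, J = [[14.000, -3.750], [-39.000, 11.250]] (det J = 11.250).
Solving J·Δ = −F gives Δ = (7.250, 22.800).
Then the next iterate is (s, t)₁ = (5.750, 24.800).
Re-evaluating at (5.750, 24.800): F = (-747.475, 4195.93750), so ‖F‖₂ = 4261.996.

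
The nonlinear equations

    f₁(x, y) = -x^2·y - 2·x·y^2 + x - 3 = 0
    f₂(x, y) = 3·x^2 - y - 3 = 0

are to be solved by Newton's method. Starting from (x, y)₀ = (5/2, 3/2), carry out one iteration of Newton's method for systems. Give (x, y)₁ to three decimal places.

At (5/2, 3/2): F = (-21.125, 14.250).
Jacobian J = [[-2·x·y - 2·y^2 + 1, -x^2 - 4·x·y], [6·x, -1]].
At the point, J = [[-11.000, -21.250], [15.000, -1.000]] (det J = 329.750).
Solving J·Δ = −F gives Δ = (-0.982, -0.486).
Then the next iterate is (x, y)₁ = (1.518, 1.014).

(1.518, 1.014)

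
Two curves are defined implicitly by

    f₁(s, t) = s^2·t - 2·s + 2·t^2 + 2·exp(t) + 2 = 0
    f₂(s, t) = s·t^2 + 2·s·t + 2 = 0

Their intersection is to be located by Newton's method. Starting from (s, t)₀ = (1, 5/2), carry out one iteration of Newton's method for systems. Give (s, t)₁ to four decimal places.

At (1, 5/2): F = (39.364988, 13.2500).
Jacobian J = [[2·s·t - 2, s^2 + 4·t + 2·exp(t)], [t^2 + 2·t, 2·s·t + 2·s]].
At the point, J = [[3.0000, 35.364988], [11.2500, 7.0000]] (det J = -376.856114).
Solving J·Δ = −F gives Δ = (-0.5122, -1.0697).
Then the next iterate is (s, t)₁ = (0.4878, 1.4303).

(0.4878, 1.4303)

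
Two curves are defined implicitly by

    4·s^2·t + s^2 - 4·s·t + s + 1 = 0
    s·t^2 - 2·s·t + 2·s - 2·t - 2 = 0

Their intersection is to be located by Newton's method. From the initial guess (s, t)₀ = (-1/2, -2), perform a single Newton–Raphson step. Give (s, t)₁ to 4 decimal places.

(-0.2321, -1.6786)

At (-1/2, -2): F = (-5.2500, -3.0000).
Jacobian J = [[8·s·t + 2·s - 4·t + 1, 4·s^2 - 4·s], [t^2 - 2·t + 2, 2·s·t - 2·s - 2]].
At the point, J = [[16.0000, 3.0000], [10.0000, 1.0000]] (det J = -14.0000).
Solving J·Δ = −F gives Δ = (0.2679, 0.3214).
Then the next iterate is (s, t)₁ = (-0.2321, -1.6786).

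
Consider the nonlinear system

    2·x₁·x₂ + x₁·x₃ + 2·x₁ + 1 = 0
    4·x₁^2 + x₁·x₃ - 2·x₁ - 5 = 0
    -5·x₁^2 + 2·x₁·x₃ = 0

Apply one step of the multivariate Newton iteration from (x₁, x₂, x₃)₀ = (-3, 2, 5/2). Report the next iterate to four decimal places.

At (-3, 2, 5/2): F = (-24.5000, 29.5000, -60.0000).
Jacobian J = [[2·x₂ + x₃ + 2, 2·x₁, x₁], [8·x₁ + x₃ - 2, 0, x₁], [-10·x₁ + 2·x₃, 0, 2·x₁]].
At the point, J = [[8.5000, -6.0000, -3.0000], [-23.5000, 0.0000, -3.0000], [35.0000, 0.0000, -6.0000]] (det J = 1476.0000).
Solving J·Δ = −F gives Δ = (1.4512, -1.2602, -1.5346).
Then the next iterate is (x₁, x₂, x₃)₁ = (-1.5488, 0.7398, 0.9654).

(-1.5488, 0.7398, 0.9654)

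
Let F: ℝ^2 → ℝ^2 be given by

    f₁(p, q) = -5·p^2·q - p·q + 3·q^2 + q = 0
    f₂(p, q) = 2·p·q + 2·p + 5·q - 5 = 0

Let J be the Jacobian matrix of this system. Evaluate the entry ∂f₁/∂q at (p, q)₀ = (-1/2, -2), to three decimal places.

∂f₁/∂q = -5·p^2 - p + 6·q + 1.
At (-1/2, -2) this is -11.750.

-11.750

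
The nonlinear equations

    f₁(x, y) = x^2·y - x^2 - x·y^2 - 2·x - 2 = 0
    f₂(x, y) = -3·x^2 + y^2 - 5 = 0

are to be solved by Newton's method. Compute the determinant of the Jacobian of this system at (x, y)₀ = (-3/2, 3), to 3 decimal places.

J = [[2·x·y - 2·x - y^2 - 2, x^2 - 2·x·y], [-6·x, 2·y]].
At the point, J = [[-17.000, 11.250], [9.000, 6.000]].
det J = -203.250.

-203.250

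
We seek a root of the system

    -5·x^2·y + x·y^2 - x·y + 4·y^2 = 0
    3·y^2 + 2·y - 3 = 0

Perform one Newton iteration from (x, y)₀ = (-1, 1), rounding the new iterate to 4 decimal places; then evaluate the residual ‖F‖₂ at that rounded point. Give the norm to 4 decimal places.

0.3538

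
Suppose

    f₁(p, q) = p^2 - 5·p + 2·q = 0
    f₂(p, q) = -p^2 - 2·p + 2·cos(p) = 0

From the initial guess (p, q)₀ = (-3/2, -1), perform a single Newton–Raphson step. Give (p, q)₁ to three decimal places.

(-1.798, -6.066)

At (-3/2, -1): F = (7.750, 0.89147).
Jacobian J = [[2·p - 5, 2], [-2·p - 2·sin(p) - 2, 0]].
At the point, J = [[-8.000, 2.000], [2.99499, 0.000]] (det J = -5.98998).
Solving J·Δ = −F gives Δ = (-0.298, -5.066).
Then the next iterate is (p, q)₁ = (-1.798, -6.066).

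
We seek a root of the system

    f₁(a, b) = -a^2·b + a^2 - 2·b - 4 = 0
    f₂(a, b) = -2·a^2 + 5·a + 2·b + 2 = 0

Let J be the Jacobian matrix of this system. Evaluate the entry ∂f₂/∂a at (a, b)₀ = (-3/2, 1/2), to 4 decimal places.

11.0000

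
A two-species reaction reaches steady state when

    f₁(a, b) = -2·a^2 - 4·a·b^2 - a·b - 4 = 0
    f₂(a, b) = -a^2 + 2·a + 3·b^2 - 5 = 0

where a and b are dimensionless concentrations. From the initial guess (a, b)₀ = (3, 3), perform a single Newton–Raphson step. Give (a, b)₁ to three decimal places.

At (3, 3): F = (-139.000, 19.000).
Jacobian J = [[-4·a - 4·b^2 - b, -8·a·b - a], [-2·a + 2, 6·b]].
At the point, J = [[-51.000, -75.000], [-4.000, 18.000]] (det J = -1218.000).
Solving J·Δ = −F gives Δ = (-0.884, -1.252).
Then the next iterate is (a, b)₁ = (2.116, 1.748).

(2.116, 1.748)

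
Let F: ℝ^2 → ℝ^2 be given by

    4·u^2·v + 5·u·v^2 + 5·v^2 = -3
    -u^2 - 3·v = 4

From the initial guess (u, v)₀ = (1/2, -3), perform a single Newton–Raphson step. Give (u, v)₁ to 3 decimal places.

(0.545, -1.432)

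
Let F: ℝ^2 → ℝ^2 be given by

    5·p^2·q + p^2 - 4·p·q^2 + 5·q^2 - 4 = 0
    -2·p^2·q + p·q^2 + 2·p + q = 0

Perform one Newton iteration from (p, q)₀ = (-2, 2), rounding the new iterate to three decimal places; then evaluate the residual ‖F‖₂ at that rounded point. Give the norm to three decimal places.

At (-2, 2): F = (92.000, -26.000).
Jacobian J = [[10·p·q + 2·p - 4·q^2, 5·p^2 - 8·p·q + 10·q], [-4·p·q + q^2 + 2, -2·p^2 + 2·p·q + 1]].
At the point, J = [[-60.000, 72.000], [22.000, -15.000]] (det J = -684.000).
Solving J·Δ = −F gives Δ = (0.719, -0.678).
Then the next iterate is (p, q)₁ = (-1.281, 1.322).
Re-evaluating at (-1.281, 1.322): F = (26.18127, -7.81748), so ‖F‖₂ = 27.323.

27.323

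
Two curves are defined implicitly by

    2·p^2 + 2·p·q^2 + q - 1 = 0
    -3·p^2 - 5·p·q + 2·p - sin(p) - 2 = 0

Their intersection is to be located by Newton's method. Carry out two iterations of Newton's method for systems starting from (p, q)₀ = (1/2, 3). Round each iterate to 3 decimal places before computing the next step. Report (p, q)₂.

At (1/2, 3): F = (11.500, -9.72943).
Jacobian J = [[4·p + 2·q^2, 4·p·q + 1], [-6·p - 5·q - cos(p) + 2, -5·p]].
At the point, J = [[20.000, 7.000], [-16.87758, -2.500]] (det J = 68.14308).
Solving J·Δ = −F gives Δ = (-0.578, 0.007).
Then the next iterate is (p, q)₁ = (-0.078, 3.007).
Round to (-0.078, 3.007) and repeat: F = (0.60861, -0.92360), J = [[17.77210, 0.06182], [-13.56396, 0.390]].
Δ = (-0.038, 1.050), so (p, q)₂ = (-0.116, 4.057).

(-0.116, 4.057)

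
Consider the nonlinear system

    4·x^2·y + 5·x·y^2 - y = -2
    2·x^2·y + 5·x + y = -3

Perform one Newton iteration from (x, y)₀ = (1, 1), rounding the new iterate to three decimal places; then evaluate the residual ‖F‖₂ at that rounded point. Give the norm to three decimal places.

5.598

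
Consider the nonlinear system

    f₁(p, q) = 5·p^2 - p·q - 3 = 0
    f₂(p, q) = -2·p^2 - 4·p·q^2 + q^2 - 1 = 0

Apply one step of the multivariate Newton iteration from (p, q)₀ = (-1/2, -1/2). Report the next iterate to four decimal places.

(-0.9904, -0.9135)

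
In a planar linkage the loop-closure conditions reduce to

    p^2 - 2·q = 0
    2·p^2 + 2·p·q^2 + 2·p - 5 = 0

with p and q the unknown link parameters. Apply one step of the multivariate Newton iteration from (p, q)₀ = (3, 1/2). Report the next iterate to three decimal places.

(1.631, 0.392)

At (3, 1/2): F = (8.000, 20.500).
Jacobian J = [[2·p, -2], [4·p + 2·q^2 + 2, 4·p·q]].
At the point, J = [[6.000, -2.000], [14.500, 6.000]] (det J = 65.000).
Solving J·Δ = −F gives Δ = (-1.369, -0.108).
Then the next iterate is (p, q)₁ = (1.631, 0.392).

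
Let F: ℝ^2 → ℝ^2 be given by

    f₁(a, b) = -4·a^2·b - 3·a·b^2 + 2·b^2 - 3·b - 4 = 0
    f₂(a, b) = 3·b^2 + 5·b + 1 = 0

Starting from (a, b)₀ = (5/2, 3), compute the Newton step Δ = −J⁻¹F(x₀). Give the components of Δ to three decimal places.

At (5/2, 3): F = (-137.500, 43.000).
Jacobian J = [[-8·a·b - 3·b^2, -4·a^2 - 6·a·b + 4·b - 3], [0, 6·b + 5]].
At the point, J = [[-87.000, -61.000], [0.000, 23.000]] (det J = -2001.000).
Solving J·Δ = −F gives Δ = (-0.270, -1.870).

(-0.270, -1.870)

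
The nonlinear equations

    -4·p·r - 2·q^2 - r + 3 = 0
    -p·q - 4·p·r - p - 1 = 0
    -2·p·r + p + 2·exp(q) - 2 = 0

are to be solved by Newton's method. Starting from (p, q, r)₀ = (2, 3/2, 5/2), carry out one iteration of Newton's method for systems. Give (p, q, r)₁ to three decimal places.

At (2, 3/2, 5/2): F = (-24.000, -26.000, -1.03662).
Jacobian J = [[-4·r, -4·q, -4·p - 1], [-q - 4·r - 1, -p, -4·p], [-2·r + 1, 2·exp(q), -2·p]].
At the point, J = [[-10.000, -6.000, -9.000], [-12.500, -2.000, -8.000], [-4.000, 8.96338, -4.000]] (det J = 391.30979).
Solving J·Δ = −F gives Δ = (-1.987, -0.752, 0.042).
Then the next iterate is (p, q, r)₁ = (0.013, 0.748, 2.542).

(0.013, 0.748, 2.542)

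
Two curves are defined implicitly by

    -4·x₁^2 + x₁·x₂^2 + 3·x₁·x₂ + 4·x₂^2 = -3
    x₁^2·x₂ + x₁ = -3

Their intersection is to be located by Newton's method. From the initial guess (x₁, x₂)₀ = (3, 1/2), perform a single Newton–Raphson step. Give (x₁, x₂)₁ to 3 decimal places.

At (3, 1/2): F = (-26.750, 10.500).
Jacobian J = [[-8·x₁ + x₂^2 + 3·x₂, 2·x₁·x₂ + 3·x₁ + 8·x₂], [2·x₁·x₂ + 1, x₁^2]].
At the point, J = [[-22.250, 16.000], [4.000, 9.000]] (det J = -264.250).
Solving J·Δ = −F gives Δ = (-1.547, -0.479).
Then the next iterate is (x₁, x₂)₁ = (1.453, 0.021).

(1.453, 0.021)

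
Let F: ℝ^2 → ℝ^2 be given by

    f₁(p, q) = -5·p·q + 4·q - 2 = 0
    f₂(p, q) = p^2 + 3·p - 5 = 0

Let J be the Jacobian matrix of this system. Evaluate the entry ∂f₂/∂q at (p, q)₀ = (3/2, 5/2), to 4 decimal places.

0.0000

∂f₂/∂q = 0.
At (3/2, 5/2) this is 0.0000.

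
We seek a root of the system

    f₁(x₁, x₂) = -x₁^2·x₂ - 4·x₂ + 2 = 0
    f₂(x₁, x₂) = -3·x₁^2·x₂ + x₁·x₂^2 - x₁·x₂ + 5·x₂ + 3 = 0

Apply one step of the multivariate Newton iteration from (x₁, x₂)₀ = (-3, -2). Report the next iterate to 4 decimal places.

(-2.4085, -0.3922)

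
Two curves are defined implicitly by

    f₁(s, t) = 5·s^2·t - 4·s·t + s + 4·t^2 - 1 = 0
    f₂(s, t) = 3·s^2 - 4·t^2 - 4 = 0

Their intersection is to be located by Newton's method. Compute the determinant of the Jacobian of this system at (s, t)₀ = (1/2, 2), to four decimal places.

-93.7500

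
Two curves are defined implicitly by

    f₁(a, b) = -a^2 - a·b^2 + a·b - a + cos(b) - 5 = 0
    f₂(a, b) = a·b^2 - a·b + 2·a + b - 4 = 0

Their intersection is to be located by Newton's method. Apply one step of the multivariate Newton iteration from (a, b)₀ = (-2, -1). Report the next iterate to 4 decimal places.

(1.0498, -0.8856)

At (-2, -1): F = (-2.459698, -13.0000).
Jacobian J = [[-2·a - b^2 + b - 1, -2·a·b + a - sin(b)], [b^2 - b + 2, 2·a·b - a + 1]].
At the point, J = [[1.0000, -5.158529], [4.0000, 7.0000]] (det J = 27.634116).
Solving J·Δ = −F gives Δ = (3.0498, 0.1144).
Then the next iterate is (a, b)₁ = (1.0498, -0.8856).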